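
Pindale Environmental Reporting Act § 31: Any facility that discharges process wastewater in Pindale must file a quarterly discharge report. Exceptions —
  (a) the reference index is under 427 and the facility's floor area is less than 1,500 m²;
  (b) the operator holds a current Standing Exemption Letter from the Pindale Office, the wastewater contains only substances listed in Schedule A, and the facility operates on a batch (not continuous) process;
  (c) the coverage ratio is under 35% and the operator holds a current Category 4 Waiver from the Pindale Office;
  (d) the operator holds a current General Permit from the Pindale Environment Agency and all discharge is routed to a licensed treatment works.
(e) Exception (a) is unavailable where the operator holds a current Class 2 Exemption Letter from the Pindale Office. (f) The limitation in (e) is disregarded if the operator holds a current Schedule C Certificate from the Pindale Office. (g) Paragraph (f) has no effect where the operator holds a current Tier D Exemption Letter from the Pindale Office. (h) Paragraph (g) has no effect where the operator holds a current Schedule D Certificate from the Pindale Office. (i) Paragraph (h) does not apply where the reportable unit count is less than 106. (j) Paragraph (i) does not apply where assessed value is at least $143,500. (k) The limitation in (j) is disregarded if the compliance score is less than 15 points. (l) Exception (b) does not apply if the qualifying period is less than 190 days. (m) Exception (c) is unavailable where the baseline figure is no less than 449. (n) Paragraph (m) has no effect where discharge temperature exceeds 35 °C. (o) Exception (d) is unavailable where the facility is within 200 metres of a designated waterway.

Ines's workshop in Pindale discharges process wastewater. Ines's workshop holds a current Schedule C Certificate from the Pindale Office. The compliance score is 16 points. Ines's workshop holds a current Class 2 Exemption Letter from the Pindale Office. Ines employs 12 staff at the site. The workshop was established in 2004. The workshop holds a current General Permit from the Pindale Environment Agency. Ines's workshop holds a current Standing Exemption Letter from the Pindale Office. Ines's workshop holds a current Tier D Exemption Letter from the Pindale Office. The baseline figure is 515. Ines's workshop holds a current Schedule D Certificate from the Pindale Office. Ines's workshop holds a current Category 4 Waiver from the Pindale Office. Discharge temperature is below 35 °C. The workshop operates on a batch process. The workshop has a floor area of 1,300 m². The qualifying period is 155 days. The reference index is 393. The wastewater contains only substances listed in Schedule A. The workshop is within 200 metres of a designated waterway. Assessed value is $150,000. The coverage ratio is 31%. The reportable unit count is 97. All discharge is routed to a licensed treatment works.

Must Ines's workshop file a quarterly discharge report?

No — exception (a) applies; Ines's workshop is not required to file a quarterly discharge report.

Exception (a): the reference index is 393, under the 427 limit; the facility's floor area is 1,300 m², less than the 1,500 m² limit — every condition holds. Under paragraphs (e)–(k): (e) applies (a current Class 2 Exemption Letter is held), but is displaced by (f): (f) is triggered — a current Schedule C Certificate is held. (g) is engaged (a current Tier D Exemption Letter is held), but is overridden by (h): (h) is triggered — a current Schedule D Certificate is held. (i) applies (the reportable unit count is 97, less than the 106 limit), but is displaced by (j): (j) operates against (i): assessed value is $150,000, meeting the $143,500 threshold. (k), which would lift (j), is not engaged — the compliance score is 16 points, not less than 15 points. So (a) applies.
Exception (b) is satisfied on its face — a current Standing Exemption Letter is held; the wastewater is Schedule-A-only; the facility operates on a batch process. But applying paragraph (l): (l) operates — the qualifying period is 155 days, less than the 190 days limit. (b) is therefore removed.
Exception (c) is satisfied on its face — the coverage ratio is 31%, under the 35% limit; a current Category 4 Waiver is held. But: (m) operates against (c): the baseline figure is 515, meeting the 449 threshold. (n) does not operate here (discharge temperature is below 35 °C), so (m) stands. Exception (c) does not apply.
All of (d)'s requirements are met (a current General Permit is held; discharge is routed to a licensed treatment works). Turning to paragraph (o): (o) applies — the workshop is within 200 m of a designated waterway. So (d) is unavailable.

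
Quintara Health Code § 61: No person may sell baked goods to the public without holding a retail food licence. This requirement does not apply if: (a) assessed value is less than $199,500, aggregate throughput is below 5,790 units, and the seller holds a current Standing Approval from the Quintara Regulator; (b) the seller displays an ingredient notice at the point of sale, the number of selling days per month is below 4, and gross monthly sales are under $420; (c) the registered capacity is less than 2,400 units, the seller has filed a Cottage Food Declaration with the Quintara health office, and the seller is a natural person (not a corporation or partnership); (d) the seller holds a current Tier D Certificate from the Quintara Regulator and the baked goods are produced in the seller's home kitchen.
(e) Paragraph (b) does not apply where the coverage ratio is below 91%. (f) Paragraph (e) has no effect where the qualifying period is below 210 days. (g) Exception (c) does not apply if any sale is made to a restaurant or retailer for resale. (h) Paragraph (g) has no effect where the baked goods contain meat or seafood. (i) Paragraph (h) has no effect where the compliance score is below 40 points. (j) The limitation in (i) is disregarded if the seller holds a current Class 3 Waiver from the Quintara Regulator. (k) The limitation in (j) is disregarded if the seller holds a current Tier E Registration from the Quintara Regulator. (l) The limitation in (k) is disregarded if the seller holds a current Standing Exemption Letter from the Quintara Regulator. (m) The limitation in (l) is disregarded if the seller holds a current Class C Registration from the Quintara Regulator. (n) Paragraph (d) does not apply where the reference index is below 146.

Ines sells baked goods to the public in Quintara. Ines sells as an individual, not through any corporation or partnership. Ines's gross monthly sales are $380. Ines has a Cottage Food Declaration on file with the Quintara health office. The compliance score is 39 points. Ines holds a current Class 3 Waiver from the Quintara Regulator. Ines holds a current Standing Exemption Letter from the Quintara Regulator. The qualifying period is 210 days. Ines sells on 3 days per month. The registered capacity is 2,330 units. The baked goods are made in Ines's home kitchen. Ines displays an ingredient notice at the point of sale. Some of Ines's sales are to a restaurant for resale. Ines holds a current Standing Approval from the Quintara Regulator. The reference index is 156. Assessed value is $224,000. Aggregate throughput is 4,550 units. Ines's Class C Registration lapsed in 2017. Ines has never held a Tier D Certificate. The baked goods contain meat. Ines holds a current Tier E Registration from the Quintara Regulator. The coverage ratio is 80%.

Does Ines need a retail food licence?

Exception (a) does not apply: assessed value is $224,000, not less than $199,500.
Exception (b)'s conditions are all satisfied: an ingredient notice is displayed; the number of selling days per month is 3, below the 4 limit; gross monthly sales are $380, under the $420 limit. However, paragraphs (e)–(f) must be considered: (e) is triggered — the coverage ratio is 80%, below the 91% limit. (f), which would lift (e), is inapplicable — the qualifying period is 210 days, not below 210 days. (b) is therefore removed.
All of (c)'s requirements are met (the registered capacity is 2,330 units, less than the 2,400 units limit; a Cottage Food Declaration is on file; the seller is a natural person). Considering the limiting provisions: (g) is triggered (some sales are to a restaurant for resale), but is set aside by (h): (h) operates against (g): the baked goods contain meat. (i) would limit (h) — the compliance score is 39 points, below the 40 points limit — but (j) sets (i) aside: (j) operates — a current Class 3 Waiver is held. (k) would limit (j) — a current Tier E Registration is held — but (l) sets (k) aside: (l) operates against (k): a current Standing Exemption Letter is held. (m) is not triggered (there is no Class C Registration in force), so (l) stands. Exception (c) stands.
Exception (d) fails — there is no Tier D Certificate in force.

No — exception (c) applies; Ines is not required to hold a retail food licence.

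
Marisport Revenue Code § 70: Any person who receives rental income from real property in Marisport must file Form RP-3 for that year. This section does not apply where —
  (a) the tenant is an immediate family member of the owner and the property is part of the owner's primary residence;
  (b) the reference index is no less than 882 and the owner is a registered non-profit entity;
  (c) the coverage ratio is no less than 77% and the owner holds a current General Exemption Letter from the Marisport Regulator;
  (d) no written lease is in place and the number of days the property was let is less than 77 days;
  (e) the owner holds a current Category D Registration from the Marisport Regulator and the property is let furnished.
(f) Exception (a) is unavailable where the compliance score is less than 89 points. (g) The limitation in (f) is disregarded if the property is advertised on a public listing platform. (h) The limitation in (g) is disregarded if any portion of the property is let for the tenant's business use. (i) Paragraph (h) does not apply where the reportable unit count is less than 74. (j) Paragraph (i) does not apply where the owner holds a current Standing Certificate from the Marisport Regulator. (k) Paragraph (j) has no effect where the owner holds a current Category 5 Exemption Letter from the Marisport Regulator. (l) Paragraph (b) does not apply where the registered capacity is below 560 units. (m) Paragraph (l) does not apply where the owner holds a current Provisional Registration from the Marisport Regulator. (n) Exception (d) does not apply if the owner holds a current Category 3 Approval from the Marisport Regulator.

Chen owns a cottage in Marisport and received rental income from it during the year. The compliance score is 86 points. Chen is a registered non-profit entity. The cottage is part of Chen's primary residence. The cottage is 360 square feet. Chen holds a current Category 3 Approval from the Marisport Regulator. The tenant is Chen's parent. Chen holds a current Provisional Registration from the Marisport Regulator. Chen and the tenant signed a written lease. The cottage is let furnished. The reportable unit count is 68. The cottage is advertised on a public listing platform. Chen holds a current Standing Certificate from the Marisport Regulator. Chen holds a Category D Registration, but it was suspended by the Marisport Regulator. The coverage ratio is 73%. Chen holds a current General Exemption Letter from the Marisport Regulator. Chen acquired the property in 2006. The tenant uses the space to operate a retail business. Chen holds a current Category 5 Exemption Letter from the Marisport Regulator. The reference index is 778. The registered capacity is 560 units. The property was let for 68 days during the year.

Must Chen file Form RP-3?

Exception (a) is satisfied on its face — the tenant is an immediate family member; the cottage is part of the primary residence. Under paragraphs (f)–(k): (f) operates (the compliance score is 86 points, less than the 89 points limit), but is set aside by (g): (g) is engaged — the property is publicly advertised. (h) would limit (g) — the space is let for business use — but (i) sets (h) aside: (i) operates against (h): the reportable unit count is 68, less than the 74 limit. (j) applies (a current Standing Certificate is held), but is set aside by (k): (k) operates against (j): a current Category 5 Exemption Letter is held. Exception (a) stands.
Exception (b) does not apply: the reference index is 778, short of 882.
Exception (c) fails — the coverage ratio is 73%, short of 77%.
Exception (d) fails — a written lease is in place.
Exception (e) requires that the owner holds a current Category D Registration from the Marisport Regulator; but no current Category D Registration is held, so (e) is unavailable.

No — exception (a) applies; Chen is not required to file Form RP-3.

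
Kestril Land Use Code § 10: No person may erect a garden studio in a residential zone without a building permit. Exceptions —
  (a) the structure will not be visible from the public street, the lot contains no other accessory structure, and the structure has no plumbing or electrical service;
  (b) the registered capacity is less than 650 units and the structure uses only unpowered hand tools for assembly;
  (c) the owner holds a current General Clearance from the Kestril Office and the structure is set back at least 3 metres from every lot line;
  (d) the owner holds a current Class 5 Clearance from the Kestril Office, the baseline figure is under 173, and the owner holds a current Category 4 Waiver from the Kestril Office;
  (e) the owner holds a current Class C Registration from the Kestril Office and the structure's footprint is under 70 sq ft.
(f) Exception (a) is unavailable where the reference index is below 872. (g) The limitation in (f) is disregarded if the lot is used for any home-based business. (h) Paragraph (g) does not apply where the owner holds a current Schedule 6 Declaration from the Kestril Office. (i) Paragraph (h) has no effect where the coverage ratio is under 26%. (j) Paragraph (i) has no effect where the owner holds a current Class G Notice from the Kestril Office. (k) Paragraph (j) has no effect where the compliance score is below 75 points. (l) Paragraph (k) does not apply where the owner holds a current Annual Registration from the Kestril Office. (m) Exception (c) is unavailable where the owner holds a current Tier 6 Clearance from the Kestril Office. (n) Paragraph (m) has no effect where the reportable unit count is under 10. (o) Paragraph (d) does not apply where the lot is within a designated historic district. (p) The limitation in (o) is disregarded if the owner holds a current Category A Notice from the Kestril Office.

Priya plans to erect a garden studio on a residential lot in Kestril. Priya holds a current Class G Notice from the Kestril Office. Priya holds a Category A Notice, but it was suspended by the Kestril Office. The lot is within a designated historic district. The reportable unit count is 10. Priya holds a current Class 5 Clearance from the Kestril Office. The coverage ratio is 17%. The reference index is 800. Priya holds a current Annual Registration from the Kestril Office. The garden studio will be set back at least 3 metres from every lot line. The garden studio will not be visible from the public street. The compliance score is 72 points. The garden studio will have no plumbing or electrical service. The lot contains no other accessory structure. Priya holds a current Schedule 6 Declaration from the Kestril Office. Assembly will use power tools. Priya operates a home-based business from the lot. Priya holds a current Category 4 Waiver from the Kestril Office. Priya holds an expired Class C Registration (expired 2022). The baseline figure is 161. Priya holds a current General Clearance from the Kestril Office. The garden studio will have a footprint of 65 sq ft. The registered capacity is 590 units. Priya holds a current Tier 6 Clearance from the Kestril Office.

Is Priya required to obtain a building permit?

Yes — Priya must obtain a building permit.

Exception (a): the structure will not be visible from the street; the lot has no other accessory structure; there is no plumbing or electrical service — every condition holds. However, paragraphs (f)–(l) must be considered: (f) operates against (a): the reference index is 800, below the 872 limit. (g) is triggered (a home-based business operates on the lot), but is displaced by (h): (h) operates — a current Schedule 6 Declaration is held. (i) applies (the coverage ratio is 17%, under the 26% limit), but is displaced by (j): (j) operates against (i): a current Class G Notice is held. (k) would limit (j) — the compliance score is 72 points, below the 75 points limit — but (l) sets (k) aside: (l) operates against (k): a current Annual Registration is held. Exception (a) does not apply.
Exception (b) requires that the structure uses only unpowered hand tools for assembly; but assembly uses power tools, so (b) is unavailable.
Exception (c)'s conditions are all satisfied: a current General Clearance is held; the setback is at least 3 m on every side. But applying paragraphs (m)–(n): (m) is triggered — a current Tier 6 Clearance is held. (n), which would lift (m), does not operate here — the reportable unit count is 10, not under 10. (c) is therefore removed.
Exception (d)'s conditions are all satisfied: a current Class 5 Clearance is held; the baseline figure is 161, under the 173 limit; a current Category 4 Waiver is held. Turning to paragraphs (o)–(p): (o) operates against (d): the lot is in a historic district. (p) is not triggered (no current Category A Notice is held), so (o) stands. (d) is therefore removed.
Exception (e) requires that the owner holds a current Class C Registration from the Kestril Office; but there is no Class C Registration in force, so (e) is unavailable.
Every exception is unavailable, so the rule governs.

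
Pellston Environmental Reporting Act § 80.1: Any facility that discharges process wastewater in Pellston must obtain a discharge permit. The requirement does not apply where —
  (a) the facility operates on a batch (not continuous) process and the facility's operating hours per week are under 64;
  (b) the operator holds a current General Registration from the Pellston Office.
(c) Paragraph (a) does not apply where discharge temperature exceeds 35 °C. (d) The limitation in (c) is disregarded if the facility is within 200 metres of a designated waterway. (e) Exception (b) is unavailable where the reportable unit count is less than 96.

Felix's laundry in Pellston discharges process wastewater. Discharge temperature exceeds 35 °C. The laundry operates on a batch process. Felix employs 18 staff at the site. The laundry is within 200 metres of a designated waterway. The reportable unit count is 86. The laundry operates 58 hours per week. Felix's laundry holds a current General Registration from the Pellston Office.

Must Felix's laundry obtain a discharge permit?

All of (a)'s requirements are met (the facility operates on a batch process; the facility's operating hours per week are 58, under the 64 limit). Under paragraphs (c)–(d): (c) would limit (a) — discharge temperature exceeds 35 °C — but (d) sets (c) aside: (d) operates against (c): the laundry is within 200 m of a designated waterway. (a) remains available.
Exception (b) is satisfied on its face — a current General Registration is held. But: (e) operates against (b): the reportable unit count is 86, less than the 96 limit. So (b) is unavailable.

No — exception (a) applies; Felix's laundry is not required to obtain a discharge permit.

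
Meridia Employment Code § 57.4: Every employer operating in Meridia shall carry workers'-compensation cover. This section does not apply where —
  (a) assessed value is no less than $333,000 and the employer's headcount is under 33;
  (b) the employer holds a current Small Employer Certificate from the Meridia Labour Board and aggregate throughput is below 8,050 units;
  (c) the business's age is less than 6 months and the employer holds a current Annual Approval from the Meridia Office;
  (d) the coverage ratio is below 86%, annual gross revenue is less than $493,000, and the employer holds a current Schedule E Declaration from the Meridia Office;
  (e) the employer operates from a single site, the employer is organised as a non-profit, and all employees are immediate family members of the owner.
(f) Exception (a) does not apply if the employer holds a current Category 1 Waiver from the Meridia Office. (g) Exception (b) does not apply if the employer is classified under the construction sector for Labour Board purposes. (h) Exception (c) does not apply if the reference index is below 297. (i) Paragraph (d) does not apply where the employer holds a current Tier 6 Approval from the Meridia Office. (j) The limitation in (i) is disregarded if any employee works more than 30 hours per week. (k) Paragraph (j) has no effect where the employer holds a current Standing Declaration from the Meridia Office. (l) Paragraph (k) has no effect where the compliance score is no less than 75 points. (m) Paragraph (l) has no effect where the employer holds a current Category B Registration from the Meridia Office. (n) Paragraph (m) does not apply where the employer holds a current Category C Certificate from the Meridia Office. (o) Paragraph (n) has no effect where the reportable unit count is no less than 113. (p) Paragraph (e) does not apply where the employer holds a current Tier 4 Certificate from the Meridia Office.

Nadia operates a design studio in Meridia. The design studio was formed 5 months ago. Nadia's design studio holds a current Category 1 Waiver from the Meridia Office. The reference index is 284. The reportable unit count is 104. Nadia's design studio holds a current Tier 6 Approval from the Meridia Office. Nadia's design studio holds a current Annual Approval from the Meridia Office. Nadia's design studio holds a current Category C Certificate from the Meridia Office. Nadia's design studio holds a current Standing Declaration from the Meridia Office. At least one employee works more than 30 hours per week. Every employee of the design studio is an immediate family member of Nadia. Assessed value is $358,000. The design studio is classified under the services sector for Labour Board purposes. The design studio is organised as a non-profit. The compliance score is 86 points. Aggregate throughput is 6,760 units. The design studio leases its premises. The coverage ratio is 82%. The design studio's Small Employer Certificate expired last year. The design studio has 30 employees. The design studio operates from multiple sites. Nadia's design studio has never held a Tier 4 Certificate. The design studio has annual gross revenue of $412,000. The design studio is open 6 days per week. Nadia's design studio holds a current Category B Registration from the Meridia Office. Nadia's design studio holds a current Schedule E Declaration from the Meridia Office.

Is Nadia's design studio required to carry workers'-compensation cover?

All of (a)'s requirements are met (assessed value is $358,000, meeting the $333,000 threshold; the employer's headcount is 30, under the 33 limit). But applying paragraph (f): (f) is triggered — a current Category 1 Waiver is held. Exception (a) does not apply.
Exception (b) does not apply: the Small Employer Certificate has expired.
Exception (c) is satisfied on its face — the business's age is 5 months, less than the 6 months limit; a current Annual Approval is held. But: (h) operates — the reference index is 284, below the 297 limit. So (c) is unavailable.
Exception (d)'s conditions are all satisfied: the coverage ratio is 82%, below the 86% limit; annual gross revenue is $412,000, less than the $493,000 limit; a current Schedule E Declaration is held. Considering the limiting provisions: (i) is triggered (a current Tier 6 Approval is held), but is set aside by (j): (j) operates against (i): at least one employee exceeds 30 hours/week. (k) would limit (j) — a current Standing Declaration is held — but (l) sets (k) aside: (l) operates against (k): the compliance score is 86 points, meeting the 75 points threshold. (m) is engaged (a current Category B Registration is held), but is overridden by (n): (n) is triggered — a current Category C Certificate is held. (o), which would lift (n), is inapplicable — the reportable unit count is 104, short of 113. Exception (d) stands.
Exception (e) does not apply: the employer operates from multiple sites.

No — exception (d) applies; Nadia's design studio is not required to carry workers'-compensation cover.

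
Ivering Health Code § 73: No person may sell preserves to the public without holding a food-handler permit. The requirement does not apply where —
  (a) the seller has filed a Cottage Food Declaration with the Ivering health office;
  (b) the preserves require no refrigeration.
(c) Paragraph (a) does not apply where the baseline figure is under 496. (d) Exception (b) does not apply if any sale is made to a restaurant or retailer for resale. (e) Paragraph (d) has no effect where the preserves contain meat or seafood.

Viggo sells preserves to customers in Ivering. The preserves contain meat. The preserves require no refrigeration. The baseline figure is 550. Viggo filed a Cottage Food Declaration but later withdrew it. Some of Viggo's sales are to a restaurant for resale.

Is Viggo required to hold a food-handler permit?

No — exception (b) applies; Viggo is not required to hold a food-handler permit.

Exception (a) requires that the seller has filed a Cottage Food Declaration with the Ivering health office; but the Cottage Food Declaration was withdrawn, so (a) is unavailable.
Exception (b): the preserves are shelf-stable — every condition holds. Applying paragraphs (d)–(e): (d) operates (some sales are to a restaurant for resale), but is overridden by (e): (e) operates against (d): the preserves contain meat. So (b) applies.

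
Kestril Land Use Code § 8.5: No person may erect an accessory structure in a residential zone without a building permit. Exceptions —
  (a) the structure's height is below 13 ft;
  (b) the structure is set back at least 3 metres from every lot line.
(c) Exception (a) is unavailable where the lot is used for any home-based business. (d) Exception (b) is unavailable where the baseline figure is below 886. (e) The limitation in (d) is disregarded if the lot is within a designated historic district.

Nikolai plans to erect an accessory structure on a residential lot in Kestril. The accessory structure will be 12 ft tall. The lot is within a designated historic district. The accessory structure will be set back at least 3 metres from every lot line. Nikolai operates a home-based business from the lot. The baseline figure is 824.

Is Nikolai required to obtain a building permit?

Exception (a): the structure's height is 12 ft, below the 13 ft limit — every condition holds. Turning to paragraph (c): (c) is engaged — a home-based business operates on the lot. Exception (a) does not apply.
All of (b)'s requirements are met (the setback is at least 3 m on every side). Under paragraphs (d)–(e): (d) would limit (b) — the baseline figure is 824, below the 886 limit — but (e) sets (d) aside: (e) is engaged — the lot is in a historic district. Exception (b) stands.

No — exception (b) applies; Nikolai does not need a building permit.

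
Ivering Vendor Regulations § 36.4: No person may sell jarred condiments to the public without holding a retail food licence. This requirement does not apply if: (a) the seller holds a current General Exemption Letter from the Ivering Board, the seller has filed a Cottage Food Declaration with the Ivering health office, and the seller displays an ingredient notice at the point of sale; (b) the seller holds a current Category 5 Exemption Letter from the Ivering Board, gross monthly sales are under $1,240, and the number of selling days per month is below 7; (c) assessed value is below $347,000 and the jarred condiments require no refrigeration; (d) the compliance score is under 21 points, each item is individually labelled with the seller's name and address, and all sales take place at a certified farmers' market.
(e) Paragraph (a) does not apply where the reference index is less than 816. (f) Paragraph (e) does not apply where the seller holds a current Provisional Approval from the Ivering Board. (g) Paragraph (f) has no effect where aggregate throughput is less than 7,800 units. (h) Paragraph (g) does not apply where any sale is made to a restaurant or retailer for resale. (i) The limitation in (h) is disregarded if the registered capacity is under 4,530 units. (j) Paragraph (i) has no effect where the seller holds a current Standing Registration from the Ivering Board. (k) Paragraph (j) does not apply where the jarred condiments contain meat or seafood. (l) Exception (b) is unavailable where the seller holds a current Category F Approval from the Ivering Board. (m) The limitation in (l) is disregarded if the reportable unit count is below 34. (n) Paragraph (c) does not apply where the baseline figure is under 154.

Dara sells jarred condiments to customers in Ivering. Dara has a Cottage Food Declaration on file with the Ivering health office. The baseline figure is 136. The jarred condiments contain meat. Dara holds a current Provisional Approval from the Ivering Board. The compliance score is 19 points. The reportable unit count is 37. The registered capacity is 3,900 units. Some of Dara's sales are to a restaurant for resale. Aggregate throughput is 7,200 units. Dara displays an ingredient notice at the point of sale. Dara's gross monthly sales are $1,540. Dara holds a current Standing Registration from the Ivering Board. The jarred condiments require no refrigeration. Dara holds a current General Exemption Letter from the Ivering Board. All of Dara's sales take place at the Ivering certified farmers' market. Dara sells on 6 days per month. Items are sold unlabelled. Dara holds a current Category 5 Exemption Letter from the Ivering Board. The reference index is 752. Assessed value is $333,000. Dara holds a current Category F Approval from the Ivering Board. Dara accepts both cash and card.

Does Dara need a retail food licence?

Exception (a)'s conditions are all satisfied: a current General Exemption Letter is held; a Cottage Food Declaration is on file; an ingredient notice is displayed. Turning to paragraphs (e)–(k): (e) operates against (a): the reference index is 752, less than the 816 limit. (f) applies (a current Provisional Approval is held), but is overridden by (g): (g) operates against (f): aggregate throughput is 7,200 units, less than the 7,800 units limit. (h) is engaged (some sales are to a restaurant for resale), but is overridden by (i): (i) applies — the registered capacity is 3,900 units, under the 4,530 units limit. (j) is engaged (a current Standing Registration is held), but is set aside by (k): (k) operates against (j): the jarred condiments contain meat. Exception (a) does not apply.
Exception (b) does not apply: gross monthly sales are $1,540, not under $1,240.
All of (c)'s requirements are met (assessed value is $333,000, below the $347,000 limit; the jarred condiments are shelf-stable). But applying paragraph (n): (n) operates against (c): the baseline figure is 136, under the 154 limit. (c) is therefore removed.
Exception (d) does not apply: items are sold unlabelled.
No exception is made out. Dara falls within the general rule.

Yes — Dara must hold a retail food licence.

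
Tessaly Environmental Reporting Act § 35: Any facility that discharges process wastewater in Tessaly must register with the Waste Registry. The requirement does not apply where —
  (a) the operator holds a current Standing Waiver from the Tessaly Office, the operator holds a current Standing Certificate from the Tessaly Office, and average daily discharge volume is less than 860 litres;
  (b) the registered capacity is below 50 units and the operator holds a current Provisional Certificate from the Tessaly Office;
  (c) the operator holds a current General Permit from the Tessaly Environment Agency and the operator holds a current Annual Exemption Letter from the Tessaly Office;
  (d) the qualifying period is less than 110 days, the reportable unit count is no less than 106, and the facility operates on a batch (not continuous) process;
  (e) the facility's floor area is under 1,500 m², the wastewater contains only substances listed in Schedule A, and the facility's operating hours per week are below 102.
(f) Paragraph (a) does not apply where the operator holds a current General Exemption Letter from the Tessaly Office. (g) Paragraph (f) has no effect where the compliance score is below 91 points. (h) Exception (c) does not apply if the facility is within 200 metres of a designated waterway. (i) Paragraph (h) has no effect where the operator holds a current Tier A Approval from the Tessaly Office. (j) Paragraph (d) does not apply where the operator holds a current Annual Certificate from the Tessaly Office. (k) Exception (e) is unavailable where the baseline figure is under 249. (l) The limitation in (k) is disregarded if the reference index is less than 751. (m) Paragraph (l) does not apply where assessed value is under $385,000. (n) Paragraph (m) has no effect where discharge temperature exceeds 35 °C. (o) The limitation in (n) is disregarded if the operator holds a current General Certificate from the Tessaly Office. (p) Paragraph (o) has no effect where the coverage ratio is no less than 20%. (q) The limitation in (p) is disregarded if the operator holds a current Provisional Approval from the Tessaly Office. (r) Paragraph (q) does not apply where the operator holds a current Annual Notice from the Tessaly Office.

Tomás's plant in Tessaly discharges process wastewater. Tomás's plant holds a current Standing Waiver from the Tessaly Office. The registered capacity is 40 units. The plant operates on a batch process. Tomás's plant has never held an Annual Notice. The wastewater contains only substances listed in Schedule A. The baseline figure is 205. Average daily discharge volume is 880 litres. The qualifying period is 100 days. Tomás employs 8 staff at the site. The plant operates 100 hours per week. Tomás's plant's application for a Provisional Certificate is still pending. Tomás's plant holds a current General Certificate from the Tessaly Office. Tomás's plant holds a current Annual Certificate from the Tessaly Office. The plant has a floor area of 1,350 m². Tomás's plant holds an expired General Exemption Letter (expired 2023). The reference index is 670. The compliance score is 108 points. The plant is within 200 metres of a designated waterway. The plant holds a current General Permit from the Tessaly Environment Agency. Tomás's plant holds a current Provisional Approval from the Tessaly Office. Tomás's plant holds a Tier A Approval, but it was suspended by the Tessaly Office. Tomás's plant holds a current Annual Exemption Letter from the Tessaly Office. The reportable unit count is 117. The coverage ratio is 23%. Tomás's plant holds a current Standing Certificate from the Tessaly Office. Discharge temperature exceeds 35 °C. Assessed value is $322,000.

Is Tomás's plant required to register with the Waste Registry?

Yes — Tomás's plant must register with the Waste Registry.

Exception (a) does not apply: average daily discharge volume is 880 litres, not less than 860 litres.
Exception (b) fails — the Provisional Certificate is not current.
All of (c)'s requirements are met (a current General Permit is held; a current Annual Exemption Letter is held). However, paragraphs (h)–(i) must be considered: (h) applies — the plant is within 200 m of a designated waterway. (i), which would lift (h), does not operate here — there is no Tier A Approval in force. So (c) is unavailable.
Exception (d)'s conditions are all satisfied: the qualifying period is 100 days, less than the 110 days limit; the reportable unit count is 117, meeting the 106 threshold; the facility operates on a batch process. Turning to paragraph (j): (j) operates against (d): a current Annual Certificate is held. So (d) is unavailable.
Exception (e)'s conditions are all satisfied: the facility's floor area is 1,350 m², under the 1,500 m² limit; the wastewater is Schedule-A-only; the facility's operating hours per week are 100, below the 102 limit. But applying paragraphs (k)–(r): (k) operates against (e): the baseline figure is 205, under the 249 limit. (l) would limit (k) — the reference index is 670, less than the 751 limit — but (m) sets (l) aside: (m) operates against (l): assessed value is $322,000, under the $385,000 limit. (n) would limit (m) — discharge temperature exceeds 35 °C — but (o) sets (n) aside: (o) operates against (n): a current General Certificate is held. (p) is engaged (the coverage ratio is 23%, meeting the 20% threshold), but yields to (q): (q) is triggered — a current Provisional Approval is held. (r) is inapplicable (there is no Annual Notice in force), so (q) stands. Exception (e) does not apply.
No exception is made out. Tomás's plant falls within the general rule.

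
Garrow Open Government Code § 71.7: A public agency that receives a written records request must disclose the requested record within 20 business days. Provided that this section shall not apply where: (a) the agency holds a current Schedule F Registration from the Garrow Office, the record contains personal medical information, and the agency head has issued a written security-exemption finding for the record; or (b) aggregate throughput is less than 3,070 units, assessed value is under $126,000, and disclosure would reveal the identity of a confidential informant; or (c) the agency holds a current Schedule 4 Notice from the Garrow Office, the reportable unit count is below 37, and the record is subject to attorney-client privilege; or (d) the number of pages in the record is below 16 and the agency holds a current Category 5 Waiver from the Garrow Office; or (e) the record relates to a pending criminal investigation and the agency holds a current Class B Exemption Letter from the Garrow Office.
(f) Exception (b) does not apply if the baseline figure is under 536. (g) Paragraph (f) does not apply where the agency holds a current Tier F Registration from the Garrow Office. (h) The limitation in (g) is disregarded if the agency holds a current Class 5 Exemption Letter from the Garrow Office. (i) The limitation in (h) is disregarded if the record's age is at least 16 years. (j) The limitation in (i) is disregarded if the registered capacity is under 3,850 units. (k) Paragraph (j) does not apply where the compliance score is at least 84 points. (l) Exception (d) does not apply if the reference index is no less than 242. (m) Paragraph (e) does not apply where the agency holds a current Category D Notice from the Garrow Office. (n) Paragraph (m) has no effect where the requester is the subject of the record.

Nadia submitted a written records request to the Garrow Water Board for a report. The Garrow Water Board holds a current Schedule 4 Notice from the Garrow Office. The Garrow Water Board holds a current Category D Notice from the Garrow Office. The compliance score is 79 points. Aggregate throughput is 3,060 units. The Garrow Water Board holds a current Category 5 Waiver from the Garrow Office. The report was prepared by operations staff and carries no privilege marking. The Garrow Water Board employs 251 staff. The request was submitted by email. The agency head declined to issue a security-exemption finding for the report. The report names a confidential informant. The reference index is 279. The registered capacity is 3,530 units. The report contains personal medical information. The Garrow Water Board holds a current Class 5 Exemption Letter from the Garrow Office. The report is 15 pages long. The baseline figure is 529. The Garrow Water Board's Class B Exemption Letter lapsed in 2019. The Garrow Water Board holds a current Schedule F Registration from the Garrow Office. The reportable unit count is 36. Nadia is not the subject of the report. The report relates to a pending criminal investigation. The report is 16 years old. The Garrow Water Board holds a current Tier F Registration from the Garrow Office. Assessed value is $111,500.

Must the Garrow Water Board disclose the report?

Yes — the Garrow Water Board must disclose the report.

Exception (a) fails — the agency head declined to issue a security-exemption finding.
Exception (b)'s conditions are all satisfied: aggregate throughput is 3,060 units, less than the 3,070 units limit; assessed value is $111,500, under the $126,000 limit; the report names a confidential informant. Turning to paragraphs (f)–(k): (f) applies — the baseline figure is 529, under the 536 limit. (g) would limit (f) — a current Tier F Registration is held — but (h) sets (g) aside: (h) operates against (g): a current Class 5 Exemption Letter is held. (i) would limit (h) — the record's age is 16 years, meeting the 16 years threshold — but (j) sets (i) aside: (j) applies — the registered capacity is 3,530 units, under the 3,850 units limit. (k) is inapplicable (the compliance score is 79 points, short of 84 points), so (j) stands. (b) is therefore removed.
Exception (c) requires that the record is subject to attorney-client privilege; but the report carries no privilege marking, so (c) is unavailable.
Exception (d)'s conditions are all satisfied: the number of pages in the record is 15, below the 16 limit; a current Category 5 Waiver is held. But applying paragraph (l): (l) operates against (d): the reference index is 279, meeting the 242 threshold. So (d) is unavailable.
Exception (e) fails — no current Class B Exemption Letter is held.
None of the exceptions is available; § 71.7 applies in full.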